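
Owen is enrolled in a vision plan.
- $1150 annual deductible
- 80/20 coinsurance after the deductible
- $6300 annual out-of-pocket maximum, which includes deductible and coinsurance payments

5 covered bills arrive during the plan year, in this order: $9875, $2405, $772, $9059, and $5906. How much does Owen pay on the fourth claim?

Claim 1 — $9875: $1150 finishes the deductible; $8725 goes to coinsurance; 20% of $8725 = $1745. Cost to member: $2895. OOP to date $2895.
Claim 2 — $2405: 20% coinsurance on $2405 = $481. Cost to member: $481. OOP to date $3376.
Claim 3 — $772: 20% coinsurance on $772 = $154.40. Cost to member: $154.40. OOP to date $3530.40.
Claim 4 — $9059: 20% coinsurance on $9059 = $1811.80. Member pays $1811.80; OOP now $5342.20.

$1811.80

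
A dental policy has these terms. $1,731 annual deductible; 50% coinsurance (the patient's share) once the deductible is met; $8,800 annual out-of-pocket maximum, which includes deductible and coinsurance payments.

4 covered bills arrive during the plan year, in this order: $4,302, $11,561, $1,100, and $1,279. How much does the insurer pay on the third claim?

Claim 1 — $4,302: $1,731 finishes the deductible; $2,571 goes to coinsurance; 50% of $2,571 = $1,285.50. Cost to patient: $3,016.50. OOP to date $3,016.50. Insurer: $4,302 − $3,016.50 = $1,285.50.
Claim 2 — $11,561: deductible met; 50% of $11,561 = $5,780.50. Cost to patient: $5,780.50. OOP to date $8,797. Plan pays $11,561 − $5,780.50 = $5,780.50.
Claim 3 — $1,100: deductible already satisfied, so patient's share is 50% × $1,100 = $550. Adding that to $8,797 gives $9,347, past the $8,800 cap; patient pays only $8,800 − $8,797 = $3. Plan pays $1,100 − $3 = $1,097.

$1,097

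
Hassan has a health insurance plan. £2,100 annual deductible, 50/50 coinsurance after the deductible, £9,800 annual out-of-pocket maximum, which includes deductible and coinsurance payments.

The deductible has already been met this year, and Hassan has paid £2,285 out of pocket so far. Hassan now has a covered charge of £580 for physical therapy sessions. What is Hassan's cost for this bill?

£290

The deductible is already satisfied, so the full bill goes to coinsurance.
Coinsurance: £580 × 50% = £290.
Total out-of-pocket so far would be £2,285 + £290 = £2,575, below the £9,800 cap — no reduction.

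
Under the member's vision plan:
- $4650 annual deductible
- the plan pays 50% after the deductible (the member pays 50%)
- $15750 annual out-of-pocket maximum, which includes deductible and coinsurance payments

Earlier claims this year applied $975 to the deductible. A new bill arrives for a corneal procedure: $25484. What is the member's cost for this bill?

$14579.50

Remaining deductible: $4650 − $975 = $3675.
That leaves $25484 − $3675 = $21809 for coinsurance.
Member's 50% share of $21809 is $10904.50.
Member responsibility before any cap: $3675 + $10904.50 = $14579.50.
Year-to-date out-of-pocket becomes $975 + $14579.50 = $15554.50, still under the $15750 maximum, so no cap applies.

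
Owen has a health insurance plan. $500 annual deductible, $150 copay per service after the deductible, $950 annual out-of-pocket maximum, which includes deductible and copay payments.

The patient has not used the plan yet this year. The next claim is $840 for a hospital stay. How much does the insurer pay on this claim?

Deductible not yet touched, so the first $500 of the bill goes to the deductible.
The remaining $340 (= $840 − $500) moves to the copay.
Copay on this service: $150.
That puts the patient's cost at $500 + $150 = $650 before any cap.
Year-to-date out-of-pocket becomes $0 + $650 = $650, still under the $950 maximum, so no cap applies.
The insurer covers the remainder: $840 − $650 = $190.

$190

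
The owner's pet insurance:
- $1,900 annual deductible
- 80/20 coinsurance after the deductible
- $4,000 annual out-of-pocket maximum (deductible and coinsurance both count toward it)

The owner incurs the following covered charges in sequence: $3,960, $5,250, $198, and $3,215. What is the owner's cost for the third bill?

#1 ($3,960): deductible takes $1,900, $2,060 remains; coinsurance $2,060 × 20% = $412. Cost to owner: $2,312. OOP to date $2,312.
#2 ($5,250): 20% coinsurance on $5,250 = $1,050. Owner pays $1,050; OOP now $3,362.
#3 ($198): 20% coinsurance on $198 = $39.60. Owner pays $39.60; OOP now $3,401.60.

$39.60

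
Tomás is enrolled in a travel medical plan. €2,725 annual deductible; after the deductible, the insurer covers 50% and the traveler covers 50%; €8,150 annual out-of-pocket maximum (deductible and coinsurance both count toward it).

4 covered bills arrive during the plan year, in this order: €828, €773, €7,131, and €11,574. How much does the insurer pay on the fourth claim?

Claim 1 — €828: fully absorbed by the deductible. Traveler pays €828; OOP now €828. Plan pays €828 − €828 = €0.
Claim 2 — €773: all of it applies to the deductible. Traveler owes €773 (running OOP €1,601). Plan pays €773 − €773 = €0.
Claim 3 — €7,131: €1,124 finishes the deductible; €6,007 goes to coinsurance; coinsurance €6,007 × 50% = €3,003.50. Traveler pays €4,127.50; OOP now €5,728.50. Plan pays €7,131 − €4,127.50 = €3,003.50.
Claim 4 — €11,574: 50% coinsurance on €11,574 = €5,787. OOP would hit €11,515.50 > €8,150, so the cap limits the traveler to €8,150 − €5,728.50 = €2,421.50. Plan pays €11,574 − €2,421.50 = €9,152.50.

€9,152.50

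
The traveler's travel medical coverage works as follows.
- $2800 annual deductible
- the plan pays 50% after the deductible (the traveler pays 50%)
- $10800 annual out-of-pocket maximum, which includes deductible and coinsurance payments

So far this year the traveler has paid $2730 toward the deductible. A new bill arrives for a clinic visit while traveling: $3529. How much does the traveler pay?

$1799.50

Deductible still to meet: $2800 − $2730 = $70.
That leaves $3529 − $70 = $3459 for coinsurance.
Traveler's 50% share of $3459 is $1729.50.
So the traveler owes $70 + $1729.50 = $1799.50 before any cap.
Cumulative spending $2730 + $1799.50 = $4529.50 stays under the $10800 maximum.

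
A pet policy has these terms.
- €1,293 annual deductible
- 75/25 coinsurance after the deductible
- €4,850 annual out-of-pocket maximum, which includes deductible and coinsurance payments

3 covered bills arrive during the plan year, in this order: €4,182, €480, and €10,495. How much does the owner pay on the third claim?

€2,623.75

Bill 1, €4,182: €1,293 to deductible, leaving €2,889; coinsurance €2,889 × 25% = €722.25. Cost to owner: €2,015.25. OOP to date €2,015.25.
Bill 2, €480: deductible met; 25% of €480 = €120. Owner pays €120; OOP now €2,135.25.
Bill 3, €10,495: 25% coinsurance on €10,495 = €2,623.75. Owner owes €2,623.75 (running OOP €4,759).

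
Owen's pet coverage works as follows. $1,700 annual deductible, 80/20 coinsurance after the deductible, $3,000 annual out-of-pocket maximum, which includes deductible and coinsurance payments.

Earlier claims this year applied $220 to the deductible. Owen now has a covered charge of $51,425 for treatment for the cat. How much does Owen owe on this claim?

$2,780

$220 of the $1,700 deductible is already met, leaving $1,480.
That leaves $51,425 − $1,480 = $49,945 for coinsurance.
Owner's 20% share of $49,945 is $9,989.
Owner responsibility before any cap: $1,480 + $9,989 = $11,469.
That would bring total out-of-pocket to $11,689, past the $3,000 cap. The owner is capped at $3,000 − $220 = $2,780 on this claim.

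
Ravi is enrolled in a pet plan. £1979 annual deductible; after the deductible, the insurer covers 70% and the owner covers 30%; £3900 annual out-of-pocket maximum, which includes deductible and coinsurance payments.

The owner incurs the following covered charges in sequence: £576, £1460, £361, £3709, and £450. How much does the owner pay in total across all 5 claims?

Bill 1, £576: entire amount goes to the deductible. Owner owes £576 (running OOP £576).
Bill 2, £1460: deductible takes £1403, £57 remains; owner's 30% is £17.10. Cost to owner: £1420.10. OOP to date £1996.10.
Bill 3, £361: deductible met; 30% of £361 = £108.30. Owner owes £108.30 (running OOP £2104.40).
Bill 4, £3709: deductible already satisfied, so owner's share is 30% × £3709 = £1112.70. Owner owes £1112.70 (running OOP £3217.10).
Bill 5, £450: deductible met; 30% of £450 = £135. Owner pays £135; OOP now £3352.10.
Total paid by the owner: £576 + £1420.10 + £108.30 + £1112.70 + £135 = £3352.10.

£3352.10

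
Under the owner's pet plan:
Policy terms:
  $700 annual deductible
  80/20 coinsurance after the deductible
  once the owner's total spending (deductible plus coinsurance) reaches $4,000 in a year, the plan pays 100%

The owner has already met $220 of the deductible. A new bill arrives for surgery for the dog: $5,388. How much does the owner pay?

$1,461.60

$220 of the $700 deductible is already met, leaving $480.
The remaining $4,908 (= $5,388 − $480) moves to coinsurance.
Coinsurance: $4,908 × 20% = $981.60.
Owner responsibility before any cap: $480 + $981.60 = $1,461.60.
Year-to-date out-of-pocket becomes $220 + $1,461.60 = $1,681.60, still under the $4,000 maximum, so no cap applies.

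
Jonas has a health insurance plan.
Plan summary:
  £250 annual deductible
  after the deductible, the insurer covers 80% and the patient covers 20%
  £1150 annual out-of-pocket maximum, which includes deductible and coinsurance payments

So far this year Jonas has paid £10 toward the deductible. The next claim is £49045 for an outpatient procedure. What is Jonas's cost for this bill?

£1140

Remaining deductible: £250 − £10 = £240.
That leaves £49045 − £240 = £48805 for coinsurance.
20% of £48805 = £9761 falls to the patient.
That puts the patient's cost at £240 + £9761 = £10001 before any cap.
That would bring total out-of-pocket to £10011, past the £1150 cap. The patient is capped at £1150 − £10 = £1140 on this claim.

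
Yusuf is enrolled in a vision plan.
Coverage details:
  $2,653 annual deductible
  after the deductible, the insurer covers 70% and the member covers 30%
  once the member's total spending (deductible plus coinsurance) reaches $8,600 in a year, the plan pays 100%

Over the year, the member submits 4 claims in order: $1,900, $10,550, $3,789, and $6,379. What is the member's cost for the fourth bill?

Claim 1 — $1,900: all of it applies to the deductible. Cost to member: $1,900. OOP to date $1,900.
Claim 2 — $10,550: $753 to deductible, leaving $9,797; coinsurance $9,797 × 30% = $2,939.10. Cost to member: $3,692.10. OOP to date $5,592.10.
Claim 3 — $3,789: deductible met; 30% of $3,789 = $1,136.70. Member owes $1,136.70 (running OOP $6,728.80).
Claim 4 — $6,379: deductible already satisfied, so member's share is 30% × $6,379 = $1,913.70. OOP would hit $8,642.50 > $8,600, so the cap limits the member to $8,600 − $6,728.80 = $1,871.20.

$1,871.20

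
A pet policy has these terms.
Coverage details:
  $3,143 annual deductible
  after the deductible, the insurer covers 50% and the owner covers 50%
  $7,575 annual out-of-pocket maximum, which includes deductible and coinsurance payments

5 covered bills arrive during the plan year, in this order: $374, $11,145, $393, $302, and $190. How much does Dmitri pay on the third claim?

Claim 1 — $374: fully absorbed by the deductible. Cost to owner: $374. OOP to date $374.
Claim 2 — $11,145: $2,769 finishes the deductible; $8,376 goes to coinsurance; owner's 50% is $4,188. Owner pays $6,957; OOP now $7,331.
Claim 3 — $393: 50% coinsurance on $393 = $196.50. Cost to owner: $196.50. OOP to date $7,527.50.

$196.50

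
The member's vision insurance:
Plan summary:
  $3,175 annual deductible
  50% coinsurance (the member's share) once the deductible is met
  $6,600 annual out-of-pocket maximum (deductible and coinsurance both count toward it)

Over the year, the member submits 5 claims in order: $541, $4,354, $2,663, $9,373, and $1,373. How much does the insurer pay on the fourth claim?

Claim 1 ($541): entire amount goes to the deductible. Cost to member: $541. OOP to date $541. Insurer: $541 − $541 = $0.
Claim 2 ($4,354): $2,634 to deductible, leaving $1,720; coinsurance $1,720 × 50% = $860. Member owes $3,494 (running OOP $4,035). Insurer: $4,354 − $3,494 = $860.
Claim 3 ($2,663): 50% coinsurance on $2,663 = $1,331.50. Cost to member: $1,331.50. OOP to date $5,366.50. Insurer: $2,663 − $1,331.50 = $1,331.50.
Claim 4 ($9,373): deductible met; 50% of $9,373 = $4,686.50. Adding that to $5,366.50 gives $10,053, past the $6,600 cap; member pays only $6,600 − $5,366.50 = $1,233.50. Insurer: $9,373 − $1,233.50 = $8,139.50.

$8,139.50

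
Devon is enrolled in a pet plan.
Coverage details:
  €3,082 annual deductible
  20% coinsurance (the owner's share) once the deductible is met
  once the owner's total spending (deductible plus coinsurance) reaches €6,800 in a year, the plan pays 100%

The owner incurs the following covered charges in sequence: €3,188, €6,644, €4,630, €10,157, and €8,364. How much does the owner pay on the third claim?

€926

Bill 1, €3,188: €3,082 to deductible, leaving €106; 20% of €106 = €21.20. Owner pays €3,103.20; OOP now €3,103.20.
Bill 2, €6,644: deductible met; 20% of €6,644 = €1,328.80. Owner pays €1,328.80; OOP now €4,432.
Bill 3, €4,630: deductible met; 20% of €4,630 = €926. Owner pays €926; OOP now €5,358.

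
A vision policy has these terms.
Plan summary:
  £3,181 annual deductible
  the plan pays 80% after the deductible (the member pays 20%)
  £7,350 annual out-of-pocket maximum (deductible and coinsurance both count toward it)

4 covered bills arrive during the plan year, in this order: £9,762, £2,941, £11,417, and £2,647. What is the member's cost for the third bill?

£2,264.60

Bill 1, £9,762: £3,181 to deductible, leaving £6,581; member's 20% is £1,316.20. Cost to member: £4,497.20. OOP to date £4,497.20.
Bill 2, £2,941: deductible met; 20% of £2,941 = £588.20. Member owes £588.20 (running OOP £5,085.40).
Bill 3, £11,417: deductible already satisfied, so member's share is 20% × £11,417 = £2,283.40. Adding that to £5,085.40 gives £7,368.80, past the £7,350 cap; member pays only £7,350 − £5,085.40 = £2,264.60.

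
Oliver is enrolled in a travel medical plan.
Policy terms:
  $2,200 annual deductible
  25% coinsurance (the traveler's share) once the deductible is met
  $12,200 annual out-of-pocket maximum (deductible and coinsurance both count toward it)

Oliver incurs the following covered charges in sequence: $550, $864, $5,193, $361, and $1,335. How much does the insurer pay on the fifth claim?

$1,001.25

Claim 1 — $550: entire amount goes to the deductible. Traveler pays $550; OOP now $550. Plan pays $550 − $550 = $0.
Claim 2 — $864: entire amount goes to the deductible. Cost to traveler: $864. OOP to date $1,414. Insurer: $864 − $864 = $0.
Claim 3 — $5,193: $786 to deductible, leaving $4,407; coinsurance $4,407 × 25% = $1,101.75. Cost to traveler: $1,887.75. OOP to date $3,301.75. Insurer: $5,193 − $1,887.75 = $3,305.25.
Claim 4 — $361: deductible already satisfied, so traveler's share is 25% × $361 = $90.25. Traveler owes $90.25 (running OOP $3,392). Insurer: $361 − $90.25 = $270.75.
Claim 5 — $1,335: deductible already satisfied, so traveler's share is 25% × $1,335 = $333.75. Traveler owes $333.75 (running OOP $3,725.75). Plan pays $1,335 − $333.75 = $1,001.25.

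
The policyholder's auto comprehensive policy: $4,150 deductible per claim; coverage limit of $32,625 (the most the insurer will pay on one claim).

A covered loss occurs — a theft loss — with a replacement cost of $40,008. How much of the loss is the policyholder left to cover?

$7,383

Less the $4,150 deductible: $40,008 − $4,150 = $35,858.
The $32,625 per-incident cap binds; insurer pays $32,625.
Policyholder's share is the uncovered remainder: $40,008 − $32,625 = $7,383.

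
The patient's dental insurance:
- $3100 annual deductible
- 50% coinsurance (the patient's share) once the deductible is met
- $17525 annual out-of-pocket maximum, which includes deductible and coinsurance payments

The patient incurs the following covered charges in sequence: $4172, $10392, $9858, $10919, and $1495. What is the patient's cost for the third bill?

$4929

Bill 1, $4172: $3100 finishes the deductible; $1072 goes to coinsurance; 50% of $1072 = $536. Patient owes $3636 (running OOP $3636).
Bill 2, $10392: 50% coinsurance on $10392 = $5196. Patient pays $5196; OOP now $8832.
Bill 3, $9858: deductible already satisfied, so patient's share is 50% × $9858 = $4929. Patient pays $4929; OOP now $13761.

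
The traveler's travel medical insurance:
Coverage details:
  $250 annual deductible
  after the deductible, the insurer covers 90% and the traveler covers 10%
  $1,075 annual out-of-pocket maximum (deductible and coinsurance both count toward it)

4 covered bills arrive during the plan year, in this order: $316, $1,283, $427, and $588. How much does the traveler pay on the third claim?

Bill 1, $316: $250 finishes the deductible; $66 goes to coinsurance; 10% of $66 = $6.60. Cost to traveler: $256.60. OOP to date $256.60.
Bill 2, $1,283: 10% coinsurance on $1,283 = $128.30. Traveler pays $128.30; OOP now $384.90.
Bill 3, $427: 10% coinsurance on $427 = $42.70. Cost to traveler: $42.70. OOP to date $427.60.

$42.70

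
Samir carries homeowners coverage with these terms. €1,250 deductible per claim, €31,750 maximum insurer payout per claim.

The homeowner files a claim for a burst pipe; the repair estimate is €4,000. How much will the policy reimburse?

Subtract the deductible: €4,000 − €1,250 = €2,750.
€2,750 is within the €31,750 limit, so the insurer pays €2,750.

€2,750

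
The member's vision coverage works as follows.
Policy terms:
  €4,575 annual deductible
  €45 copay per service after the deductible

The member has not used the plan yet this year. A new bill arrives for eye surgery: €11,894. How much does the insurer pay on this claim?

€7,274

Nothing has been paid toward the €4,575 deductible, so the first €4,575 of this charge is applied there.
The remaining €7,319 (= €11,894 − €4,575) moves to the copay.
Copay on this service: €45.
So the member owes €4,575 + €45 = €4,620.
The plan picks up €11,894 − €4,620 = €7,274.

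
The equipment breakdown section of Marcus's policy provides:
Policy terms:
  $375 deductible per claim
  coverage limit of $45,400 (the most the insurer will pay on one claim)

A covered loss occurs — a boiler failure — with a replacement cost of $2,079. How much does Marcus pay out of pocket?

$375

Less the $375 deductible: $2,079 − $375 = $1,704.
That's under the $45,400 cap, so the insurer reimburses the full $1,704.
The business owner bears the rest of the original loss: $2,079 − $1,704 = $375.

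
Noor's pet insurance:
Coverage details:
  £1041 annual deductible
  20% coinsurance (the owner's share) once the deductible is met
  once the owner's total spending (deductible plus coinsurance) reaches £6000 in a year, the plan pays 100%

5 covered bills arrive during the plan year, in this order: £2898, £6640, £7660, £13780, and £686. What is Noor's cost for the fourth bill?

£1727.60

#1 (£2898): deductible takes £1041, £1857 remains; coinsurance £1857 × 20% = £371.40. Owner pays £1412.40; OOP now £1412.40.
#2 (£6640): deductible already satisfied, so owner's share is 20% × £6640 = £1328. Owner owes £1328 (running OOP £2740.40).
#3 (£7660): deductible already satisfied, so owner's share is 20% × £7660 = £1532. Cost to owner: £1532. OOP to date £4272.40.
#4 (£13780): deductible already satisfied, so owner's share is 20% × £13780 = £2756. Adding that to £4272.40 gives £7028.40, past the £6000 cap; owner pays only £6000 − £4272.40 = £1727.60.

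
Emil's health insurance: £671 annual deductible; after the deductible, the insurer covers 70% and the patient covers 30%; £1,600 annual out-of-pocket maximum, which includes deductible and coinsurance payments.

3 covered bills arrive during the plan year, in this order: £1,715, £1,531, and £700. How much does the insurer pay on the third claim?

#1 (£1,715): £671 finishes the deductible; £1,044 goes to coinsurance; 30% of £1,044 = £313.20. Patient pays £984.20; OOP now £984.20. Plan pays £1,715 − £984.20 = £730.80.
#2 (£1,531): deductible already satisfied, so patient's share is 30% × £1,531 = £459.30. Patient pays £459.30; OOP now £1,443.50. Plan pays £1,531 − £459.30 = £1,071.70.
#3 (£700): 30% coinsurance on £700 = £210. OOP would hit £1,653.50 > £1,600, so the cap limits the patient to £1,600 − £1,443.50 = £156.50. Insurer: £700 − £156.50 = £543.50.

£543.50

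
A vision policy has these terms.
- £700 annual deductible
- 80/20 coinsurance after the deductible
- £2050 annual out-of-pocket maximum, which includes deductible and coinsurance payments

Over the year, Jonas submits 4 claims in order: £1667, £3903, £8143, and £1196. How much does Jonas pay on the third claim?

£376

#1 (£1667): deductible takes £700, £967 remains; coinsurance £967 × 20% = £193.40. Member owes £893.40 (running OOP £893.40).
#2 (£3903): deductible met; 20% of £3903 = £780.60. Member owes £780.60 (running OOP £1674).
#3 (£8143): deductible met; 20% of £8143 = £1628.60. That would push OOP to £3302.60, over the £2050 cap, so member pays £2050 − £1674 = £376.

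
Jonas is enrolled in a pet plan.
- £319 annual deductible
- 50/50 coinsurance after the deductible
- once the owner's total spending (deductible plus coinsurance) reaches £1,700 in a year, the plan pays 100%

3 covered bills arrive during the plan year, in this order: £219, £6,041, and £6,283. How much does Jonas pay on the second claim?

£1,481

Bill 1, £219: entire amount goes to the deductible. Cost to owner: £219. OOP to date £219.
Bill 2, £6,041: £100 finishes the deductible; £5,941 goes to coinsurance; owner's 50% is £2,970.50. Claim cost before the cap: £100 + £2,970.50 = £3,070.50. Adding that to £219 gives £3,289.50, past the £1,700 cap; owner pays only £1,700 − £219 = £1,481.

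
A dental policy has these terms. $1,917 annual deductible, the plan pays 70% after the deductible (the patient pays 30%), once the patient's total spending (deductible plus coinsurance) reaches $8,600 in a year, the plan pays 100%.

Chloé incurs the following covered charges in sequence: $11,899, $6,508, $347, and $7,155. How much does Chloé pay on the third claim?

$104.10

Bill 1, $11,899: deductible takes $1,917, $9,982 remains; patient's 30% is $2,994.60. Patient pays $4,911.60; OOP now $4,911.60.
Bill 2, $6,508: deductible met; 30% of $6,508 = $1,952.40. Patient pays $1,952.40; OOP now $6,864.
Bill 3, $347: deductible met; 30% of $347 = $104.10. Cost to patient: $104.10. OOP to date $6,968.10.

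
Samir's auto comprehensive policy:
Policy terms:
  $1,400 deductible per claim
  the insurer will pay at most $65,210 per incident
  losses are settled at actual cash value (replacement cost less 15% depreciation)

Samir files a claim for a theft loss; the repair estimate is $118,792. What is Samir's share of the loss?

$53,582

At 15% depreciation, ACV = $118,792 − $17,818.80 = $100,973.20.
After the deductible, $100,973.20 − $1,400 = $99,573.20 remains.
The $65,210 per-incident cap binds; insurer pays $65,210.
The policyholder bears the rest of the original loss: $118,792 − $65,210 = $53,582.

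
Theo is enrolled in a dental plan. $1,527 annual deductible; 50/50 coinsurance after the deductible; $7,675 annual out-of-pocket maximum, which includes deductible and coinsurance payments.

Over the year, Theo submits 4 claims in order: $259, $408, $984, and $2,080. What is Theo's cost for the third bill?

$922

#1 ($259): all of it applies to the deductible. Cost to patient: $259. OOP to date $259.
#2 ($408): entire amount goes to the deductible. Patient owes $408 (running OOP $667).
#3 ($984): $860 to deductible, leaving $124; patient's 50% is $62. Cost to patient: $922. OOP to date $1,589.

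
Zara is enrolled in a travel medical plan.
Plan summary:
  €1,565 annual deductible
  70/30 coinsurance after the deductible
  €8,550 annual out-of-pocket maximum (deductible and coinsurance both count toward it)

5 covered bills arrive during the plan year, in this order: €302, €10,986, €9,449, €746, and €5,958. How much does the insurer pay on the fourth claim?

€522.20

#1 (€302): fully absorbed by the deductible. Cost to traveler: €302. OOP to date €302. Insurer: €302 − €302 = €0.
#2 (€10,986): deductible takes €1,263, €9,723 remains; 30% of €9,723 = €2,916.90. Traveler owes €4,179.90 (running OOP €4,481.90). Plan pays €10,986 − €4,179.90 = €6,806.10.
#3 (€9,449): 30% coinsurance on €9,449 = €2,834.70. Traveler pays €2,834.70; OOP now €7,316.60. Insurer: €9,449 − €2,834.70 = €6,614.30.
#4 (€746): deductible met; 30% of €746 = €223.80. Cost to traveler: €223.80. OOP to date €7,540.40. Insurer: €746 − €223.80 = €522.20.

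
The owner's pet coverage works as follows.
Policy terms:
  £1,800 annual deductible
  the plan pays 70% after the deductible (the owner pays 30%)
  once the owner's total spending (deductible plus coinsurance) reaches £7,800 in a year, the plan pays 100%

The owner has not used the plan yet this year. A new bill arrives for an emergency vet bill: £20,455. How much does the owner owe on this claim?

£7,396.50

Nothing has been paid toward the £1,800 deductible, so the first £1,800 of this charge is applied there.
That leaves £20,455 − £1,800 = £18,655 for coinsurance.
30% of £18,655 = £5,596.50 falls to the owner.
Owner responsibility before any cap: £1,800 + £5,596.50 = £7,396.50.
Cumulative spending £0 + £7,396.50 = £7,396.50 stays under the £7,800 maximum.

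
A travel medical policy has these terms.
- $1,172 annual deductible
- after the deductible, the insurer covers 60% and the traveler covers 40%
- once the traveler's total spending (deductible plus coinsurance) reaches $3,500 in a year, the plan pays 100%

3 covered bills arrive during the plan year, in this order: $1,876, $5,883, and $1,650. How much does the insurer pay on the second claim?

$3,836.60

#1 ($1,876): deductible takes $1,172, $704 remains; traveler's 40% is $281.60. Traveler owes $1,453.60 (running OOP $1,453.60). Insurer: $1,876 − $1,453.60 = $422.40.
#2 ($5,883): deductible met; 40% of $5,883 = $2,353.20. Adding that to $1,453.60 gives $3,806.80, past the $3,500 cap; traveler pays only $3,500 − $1,453.60 = $2,046.40. Insurer: $5,883 − $2,046.40 = $3,836.60.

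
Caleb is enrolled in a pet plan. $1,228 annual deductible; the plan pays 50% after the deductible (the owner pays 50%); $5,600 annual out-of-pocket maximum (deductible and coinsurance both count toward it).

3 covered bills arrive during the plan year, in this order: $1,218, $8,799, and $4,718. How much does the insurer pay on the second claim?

$4,417

Claim 1 — $1,218: all of it applies to the deductible. Owner pays $1,218; OOP now $1,218. Plan pays $1,218 − $1,218 = $0.
Claim 2 — $8,799: $10 to deductible, leaving $8,789; 50% of $8,789 = $4,394.50. Claim cost before the cap: $10 + $4,394.50 = $4,404.50. Adding that to $1,218 gives $5,622.50, past the $5,600 cap; owner pays only $5,600 − $1,218 = $4,382. Insurer: $8,799 − $4,382 = $4,417.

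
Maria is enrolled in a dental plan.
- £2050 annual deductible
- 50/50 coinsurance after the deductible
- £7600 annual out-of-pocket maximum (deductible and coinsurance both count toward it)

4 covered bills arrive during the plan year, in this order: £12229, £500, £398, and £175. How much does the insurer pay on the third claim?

Claim 1 — £12229: deductible takes £2050, £10179 remains; 50% of £10179 = £5089.50. Cost to patient: £7139.50. OOP to date £7139.50. Insurer: £12229 − £7139.50 = £5089.50.
Claim 2 — £500: deductible met; 50% of £500 = £250. Patient owes £250 (running OOP £7389.50). Insurer: £500 − £250 = £250.
Claim 3 — £398: deductible met; 50% of £398 = £199. Cost to patient: £199. OOP to date £7588.50. Insurer: £398 − £199 = £199.

£199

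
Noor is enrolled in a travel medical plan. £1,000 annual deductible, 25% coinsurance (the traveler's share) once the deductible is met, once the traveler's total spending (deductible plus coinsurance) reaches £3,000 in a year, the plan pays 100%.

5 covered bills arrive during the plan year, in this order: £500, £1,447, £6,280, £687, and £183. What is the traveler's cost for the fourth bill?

£171.75

Bill 1, £500: all of it applies to the deductible. Cost to traveler: £500. OOP to date £500.
Bill 2, £1,447: £500 to deductible, leaving £947; traveler's 25% is £236.75. Cost to traveler: £736.75. OOP to date £1,236.75.
Bill 3, £6,280: deductible already satisfied, so traveler's share is 25% × £6,280 = £1,570. Cost to traveler: £1,570. OOP to date £2,806.75.
Bill 4, £687: 25% coinsurance on £687 = £171.75. Traveler pays £171.75; OOP now £2,978.50.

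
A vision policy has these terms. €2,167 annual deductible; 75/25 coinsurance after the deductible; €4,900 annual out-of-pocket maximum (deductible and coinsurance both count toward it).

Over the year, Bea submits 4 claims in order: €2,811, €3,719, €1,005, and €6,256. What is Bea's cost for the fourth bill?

Claim 1 (€2,811): €2,167 to deductible, leaving €644; 25% of €644 = €161. Cost to member: €2,328. OOP to date €2,328.
Claim 2 (€3,719): deductible already satisfied, so member's share is 25% × €3,719 = €929.75. Member pays €929.75; OOP now €3,257.75.
Claim 3 (€1,005): 25% coinsurance on €1,005 = €251.25. Cost to member: €251.25. OOP to date €3,509.
Claim 4 (€6,256): deductible met; 25% of €6,256 = €1,564. That would push OOP to €5,073, over the €4,900 cap, so member pays €4,900 − €3,509 = €1,391.

€1,391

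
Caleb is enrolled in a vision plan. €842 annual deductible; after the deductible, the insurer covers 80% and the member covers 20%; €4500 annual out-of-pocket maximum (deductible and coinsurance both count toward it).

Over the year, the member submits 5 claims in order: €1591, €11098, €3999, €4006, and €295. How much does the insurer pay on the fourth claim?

#1 (€1591): deductible takes €842, €749 remains; member's 20% is €149.80. Cost to member: €991.80. OOP to date €991.80. Insurer: €1591 − €991.80 = €599.20.
#2 (€11098): 20% coinsurance on €11098 = €2219.60. Member owes €2219.60 (running OOP €3211.40). Plan pays €11098 − €2219.60 = €8878.40.
#3 (€3999): deductible met; 20% of €3999 = €799.80. Member owes €799.80 (running OOP €4011.20). Insurer: €3999 − €799.80 = €3199.20.
#4 (€4006): deductible met; 20% of €4006 = €801.20. That would push OOP to €4812.40, over the €4500 cap, so member pays €4500 − €4011.20 = €488.80. Plan pays €4006 − €488.80 = €3517.20.

€3517.20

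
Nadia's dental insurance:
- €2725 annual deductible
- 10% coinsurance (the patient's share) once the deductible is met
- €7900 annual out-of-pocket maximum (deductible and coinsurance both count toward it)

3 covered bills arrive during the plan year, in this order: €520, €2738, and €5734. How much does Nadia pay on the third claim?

Claim 1 (€520): entire amount goes to the deductible. Patient pays €520; OOP now €520.
Claim 2 (€2738): €2205 to deductible, leaving €533; 10% of €533 = €53.30. Patient owes €2258.30 (running OOP €2778.30).
Claim 3 (€5734): deductible met; 10% of €5734 = €573.40. Patient owes €573.40 (running OOP €3351.70).

€573.40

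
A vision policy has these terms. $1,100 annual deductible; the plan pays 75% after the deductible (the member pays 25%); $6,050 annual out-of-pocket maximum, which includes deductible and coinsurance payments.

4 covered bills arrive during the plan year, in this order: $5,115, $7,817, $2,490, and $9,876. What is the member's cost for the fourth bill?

$1,369.50

Claim 1 — $5,115: $1,100 finishes the deductible; $4,015 goes to coinsurance; member's 25% is $1,003.75. Cost to member: $2,103.75. OOP to date $2,103.75.
Claim 2 — $7,817: 25% coinsurance on $7,817 = $1,954.25. Member pays $1,954.25; OOP now $4,058.
Claim 3 — $2,490: deductible already satisfied, so member's share is 25% × $2,490 = $622.50. Member pays $622.50; OOP now $4,680.50.
Claim 4 — $9,876: deductible already satisfied, so member's share is 25% × $9,876 = $2,469. OOP would hit $7,149.50 > $6,050, so the cap limits the member to $6,050 − $4,680.50 = $1,369.50.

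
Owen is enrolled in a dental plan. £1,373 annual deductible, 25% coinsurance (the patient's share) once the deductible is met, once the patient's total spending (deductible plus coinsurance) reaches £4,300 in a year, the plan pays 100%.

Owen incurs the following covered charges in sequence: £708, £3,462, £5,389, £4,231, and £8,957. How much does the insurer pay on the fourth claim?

Claim 1 — £708: fully absorbed by the deductible. Patient owes £708 (running OOP £708). Plan pays £708 − £708 = £0.
Claim 2 — £3,462: £665 finishes the deductible; £2,797 goes to coinsurance; patient's 25% is £699.25. Cost to patient: £1,364.25. OOP to date £2,072.25. Insurer: £3,462 − £1,364.25 = £2,097.75.
Claim 3 — £5,389: deductible already satisfied, so patient's share is 25% × £5,389 = £1,347.25. Cost to patient: £1,347.25. OOP to date £3,419.50. Insurer: £5,389 − £1,347.25 = £4,041.75.
Claim 4 — £4,231: deductible met; 25% of £4,231 = £1,057.75. Adding that to £3,419.50 gives £4,477.25, past the £4,300 cap; patient pays only £4,300 − £3,419.50 = £880.50. Plan pays £4,231 − £880.50 = £3,350.50.

£3,350.50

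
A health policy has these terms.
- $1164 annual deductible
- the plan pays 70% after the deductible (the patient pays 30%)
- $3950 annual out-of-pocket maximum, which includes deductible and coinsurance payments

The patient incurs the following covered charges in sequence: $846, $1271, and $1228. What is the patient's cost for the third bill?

Claim 1 ($846): all of it applies to the deductible. Patient pays $846; OOP now $846.
Claim 2 ($1271): deductible takes $318, $953 remains; coinsurance $953 × 30% = $285.90. Patient owes $603.90 (running OOP $1449.90).
Claim 3 ($1228): 30% coinsurance on $1228 = $368.40. Patient owes $368.40 (running OOP $1818.30).

$368.40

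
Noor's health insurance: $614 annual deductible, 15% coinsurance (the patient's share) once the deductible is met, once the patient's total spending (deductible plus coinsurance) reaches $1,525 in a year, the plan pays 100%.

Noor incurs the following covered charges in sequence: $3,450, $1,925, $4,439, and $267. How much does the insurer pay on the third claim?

#1 ($3,450): $614 to deductible, leaving $2,836; patient's 15% is $425.40. Patient pays $1,039.40; OOP now $1,039.40. Plan pays $3,450 − $1,039.40 = $2,410.60.
#2 ($1,925): 15% coinsurance on $1,925 = $288.75. Patient owes $288.75 (running OOP $1,328.15). Insurer: $1,925 − $288.75 = $1,636.25.
#3 ($4,439): 15% coinsurance on $4,439 = $665.85. That would push OOP to $1,994, over the $1,525 cap, so patient pays $1,525 − $1,328.15 = $196.85. Insurer: $4,439 − $196.85 = $4,242.15.

$4,242.15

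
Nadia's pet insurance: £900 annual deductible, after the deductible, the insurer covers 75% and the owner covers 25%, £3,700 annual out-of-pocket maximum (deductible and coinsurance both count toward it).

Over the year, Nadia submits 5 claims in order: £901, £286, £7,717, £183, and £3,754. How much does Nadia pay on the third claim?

Claim 1 — £901: £900 to deductible, leaving £1; owner's 25% is £0.25. Owner pays £900.25; OOP now £900.25.
Claim 2 — £286: deductible already satisfied, so owner's share is 25% × £286 = £71.50. Owner pays £71.50; OOP now £971.75.
Claim 3 — £7,717: deductible already satisfied, so owner's share is 25% × £7,717 = £1,929.25. Owner pays £1,929.25; OOP now £2,901.

£1,929.25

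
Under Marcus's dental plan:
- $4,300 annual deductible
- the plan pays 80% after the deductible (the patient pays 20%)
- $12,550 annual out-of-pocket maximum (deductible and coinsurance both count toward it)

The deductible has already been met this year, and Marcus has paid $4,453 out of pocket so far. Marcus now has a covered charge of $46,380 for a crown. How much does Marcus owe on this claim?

$8,097

The deductible is already satisfied, so the full bill goes to coinsurance.
Coinsurance: $46,380 × 20% = $9,276.
Adding $9,276 to the $4,453 already spent would give $13,729, which exceeds the $12,550 cap; the patient pays just $12,550 − $4,453 = $8,097.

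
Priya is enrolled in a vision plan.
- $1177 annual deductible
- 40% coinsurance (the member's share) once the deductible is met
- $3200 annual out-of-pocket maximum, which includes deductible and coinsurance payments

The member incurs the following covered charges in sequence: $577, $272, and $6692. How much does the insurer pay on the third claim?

Claim 1 — $577: fully absorbed by the deductible. Member owes $577 (running OOP $577). Plan pays $577 − $577 = $0.
Claim 2 — $272: fully absorbed by the deductible. Cost to member: $272. OOP to date $849. Plan pays $272 − $272 = $0.
Claim 3 — $6692: $328 to deductible, leaving $6364; coinsurance $6364 × 40% = $2545.60. Deductible plus coinsurance: $328 + $2545.60 = $2873.60. Adding that to $849 gives $3722.60, past the $3200 cap; member pays only $3200 − $849 = $2351. Insurer: $6692 − $2351 = $4341.

$4341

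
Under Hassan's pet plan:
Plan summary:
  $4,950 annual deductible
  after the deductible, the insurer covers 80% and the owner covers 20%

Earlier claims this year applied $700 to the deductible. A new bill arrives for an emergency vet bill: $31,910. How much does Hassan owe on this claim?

$9,782

Remaining deductible: $4,950 − $700 = $4,250.
That leaves $31,910 − $4,250 = $27,660 for coinsurance.
Coinsurance: $27,660 × 20% = $5,532.
That puts the owner's cost at $4,250 + $5,532 = $9,782.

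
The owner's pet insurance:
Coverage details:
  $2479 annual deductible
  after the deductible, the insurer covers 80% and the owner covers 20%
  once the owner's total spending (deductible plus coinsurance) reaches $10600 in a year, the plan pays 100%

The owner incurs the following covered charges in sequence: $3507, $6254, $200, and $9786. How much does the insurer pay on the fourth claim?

Claim 1 ($3507): $2479 to deductible, leaving $1028; 20% of $1028 = $205.60. Owner pays $2684.60; OOP now $2684.60. Insurer: $3507 − $2684.60 = $822.40.
Claim 2 ($6254): 20% coinsurance on $6254 = $1250.80. Cost to owner: $1250.80. OOP to date $3935.40. Insurer: $6254 − $1250.80 = $5003.20.
Claim 3 ($200): 20% coinsurance on $200 = $40. Owner pays $40; OOP now $3975.40. Plan pays $200 − $40 = $160.
Claim 4 ($9786): deductible already satisfied, so owner's share is 20% × $9786 = $1957.20. Owner owes $1957.20 (running OOP $5932.60). Plan pays $9786 − $1957.20 = $7828.80.

$7828.80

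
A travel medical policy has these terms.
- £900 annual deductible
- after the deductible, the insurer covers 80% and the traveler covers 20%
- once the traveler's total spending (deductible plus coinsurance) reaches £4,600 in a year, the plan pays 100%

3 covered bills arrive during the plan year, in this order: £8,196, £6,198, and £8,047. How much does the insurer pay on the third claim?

Claim 1 (£8,196): deductible takes £900, £7,296 remains; 20% of £7,296 = £1,459.20. Traveler pays £2,359.20; OOP now £2,359.20. Insurer: £8,196 − £2,359.20 = £5,836.80.
Claim 2 (£6,198): deductible met; 20% of £6,198 = £1,239.60. Traveler pays £1,239.60; OOP now £3,598.80. Plan pays £6,198 − £1,239.60 = £4,958.40.
Claim 3 (£8,047): deductible met; 20% of £8,047 = £1,609.40. That would push OOP to £5,208.20, over the £4,600 cap, so traveler pays £4,600 − £3,598.80 = £1,001.20. Insurer: £8,047 − £1,001.20 = £7,045.80.

£7,045.80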